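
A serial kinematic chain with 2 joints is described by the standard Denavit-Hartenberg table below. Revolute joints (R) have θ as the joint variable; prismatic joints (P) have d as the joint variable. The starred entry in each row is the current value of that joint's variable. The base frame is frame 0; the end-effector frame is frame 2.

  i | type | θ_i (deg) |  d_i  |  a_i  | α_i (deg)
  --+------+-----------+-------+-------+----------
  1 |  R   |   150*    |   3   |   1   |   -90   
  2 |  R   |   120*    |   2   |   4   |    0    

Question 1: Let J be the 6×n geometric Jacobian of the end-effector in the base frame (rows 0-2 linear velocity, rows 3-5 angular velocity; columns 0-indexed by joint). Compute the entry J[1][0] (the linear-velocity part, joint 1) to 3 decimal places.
axis z_0 = ẑ; lever o_n−o_0 = (-0.1340,-2.2321,-0.4641)
cross product → J_v[:, 0] = (2.2321,-0.1340,0.0000)
J_ω[:, 0] = z_0
entry J[1][0] = -0.1340

-0.134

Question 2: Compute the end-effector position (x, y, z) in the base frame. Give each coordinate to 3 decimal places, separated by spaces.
-0.134 -2.232 -0.464

after link 1: o_1 = (-0.8660, 0.5000, 3.0000)
after link 2: o_2 = (-0.1340, -2.2321, -0.4641)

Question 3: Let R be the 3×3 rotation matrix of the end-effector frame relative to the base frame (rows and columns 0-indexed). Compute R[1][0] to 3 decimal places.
-0.250

End-effector x-axis (col 0 of R) = (0.4330,-0.2500,-0.8660)
R[1][0] = -0.2500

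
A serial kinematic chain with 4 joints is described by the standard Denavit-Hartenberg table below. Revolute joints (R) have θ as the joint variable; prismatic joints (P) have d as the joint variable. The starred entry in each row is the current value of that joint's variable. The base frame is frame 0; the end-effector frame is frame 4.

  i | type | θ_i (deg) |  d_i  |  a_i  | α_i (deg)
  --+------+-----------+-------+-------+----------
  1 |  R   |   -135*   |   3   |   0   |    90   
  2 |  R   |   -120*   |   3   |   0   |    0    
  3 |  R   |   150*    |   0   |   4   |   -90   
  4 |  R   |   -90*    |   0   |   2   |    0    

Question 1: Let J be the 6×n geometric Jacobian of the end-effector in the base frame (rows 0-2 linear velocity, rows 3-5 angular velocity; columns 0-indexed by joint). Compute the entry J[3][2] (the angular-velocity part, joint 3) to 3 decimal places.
-0.707

axis z_2 = (-0.7071,0.7071,0.0000); lever o_n−o_2 = (-3.8637,-1.0353,2.0000)
cross product → J_v[:, 2] = (1.4142,1.4142,3.4641)
J_ω[:, 2] = z_2
entry J[3][2] = -0.7071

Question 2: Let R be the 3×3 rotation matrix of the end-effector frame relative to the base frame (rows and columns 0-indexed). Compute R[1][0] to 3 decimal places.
End-effector x-axis (col 0 of R) = (-0.7071,0.7071,0.0000)
R[1][0] = 0.7071

0.707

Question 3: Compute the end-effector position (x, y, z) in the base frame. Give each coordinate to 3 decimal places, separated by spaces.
-5.985 1.086 5.000

after link 1: o_1 = (0.0000, 0.0000, 3.0000)
after link 2: o_2 = (-2.1213, 2.1213, 3.0000)
after link 3: o_3 = (-4.5708, -0.3282, 5.0000)
after link 4: o_4 = (-5.9850, 1.0860, 5.0000)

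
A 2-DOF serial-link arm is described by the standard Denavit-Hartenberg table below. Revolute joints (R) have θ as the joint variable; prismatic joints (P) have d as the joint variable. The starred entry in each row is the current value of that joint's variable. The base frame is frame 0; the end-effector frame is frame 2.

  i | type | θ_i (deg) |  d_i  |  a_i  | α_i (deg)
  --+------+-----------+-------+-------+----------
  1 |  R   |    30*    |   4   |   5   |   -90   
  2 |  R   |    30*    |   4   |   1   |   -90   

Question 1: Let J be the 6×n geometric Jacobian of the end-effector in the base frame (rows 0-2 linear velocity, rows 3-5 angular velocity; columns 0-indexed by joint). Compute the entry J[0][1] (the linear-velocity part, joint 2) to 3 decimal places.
-0.433

axis z_1 = (-0.5000,0.8660,0.0000); lever o_n−o_1 = (-1.2500,3.8971,-0.5000)
cross product → J_v[:, 1] = (-0.4330,-0.2500,-0.8660)
J_ω[:, 1] = z_1
entry J[0][1] = -0.4330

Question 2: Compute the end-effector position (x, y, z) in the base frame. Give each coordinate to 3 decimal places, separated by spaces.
after link 1: o_1 = (4.3301, 2.5000, 4.0000)
after link 2: o_2 = (3.0801, 6.3971, 3.5000)

3.080 6.397 3.500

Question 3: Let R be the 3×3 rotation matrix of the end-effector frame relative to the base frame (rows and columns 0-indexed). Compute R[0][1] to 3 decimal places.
0.500

End-effector y-axis (col 1 of R) = (0.5000,-0.8660,-0.0000)
R[0][1] = 0.5000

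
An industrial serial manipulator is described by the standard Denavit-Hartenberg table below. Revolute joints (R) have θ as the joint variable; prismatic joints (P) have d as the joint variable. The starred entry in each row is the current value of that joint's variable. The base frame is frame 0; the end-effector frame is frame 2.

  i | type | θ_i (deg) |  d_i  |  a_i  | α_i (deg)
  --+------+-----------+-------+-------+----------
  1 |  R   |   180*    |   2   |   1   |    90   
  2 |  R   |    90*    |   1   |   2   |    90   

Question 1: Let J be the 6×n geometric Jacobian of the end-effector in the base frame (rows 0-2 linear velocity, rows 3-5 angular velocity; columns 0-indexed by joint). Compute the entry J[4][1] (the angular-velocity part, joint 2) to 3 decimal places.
axis z_1 = (0.0000,1.0000,0.0000); lever o_n−o_1 = (0.0000,1.0000,2.0000)
cross product → J_v[:, 1] = (2.0000,-0.0000,0.0000)
J_ω[:, 1] = z_1
entry J[4][1] = 1.0000

1.000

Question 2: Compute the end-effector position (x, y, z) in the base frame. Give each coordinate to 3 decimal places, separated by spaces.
after link 1: o_1 = (-1.0000, 0.0000, 2.0000)
after link 2: o_2 = (-1.0000, 1.0000, 4.0000)

-1.000 1.000 4.000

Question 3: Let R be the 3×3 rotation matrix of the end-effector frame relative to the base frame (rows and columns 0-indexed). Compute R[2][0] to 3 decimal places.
End-effector x-axis (col 0 of R) = (-0.0000,-0.0000,1.0000)
R[2][0] = 1.0000

1.000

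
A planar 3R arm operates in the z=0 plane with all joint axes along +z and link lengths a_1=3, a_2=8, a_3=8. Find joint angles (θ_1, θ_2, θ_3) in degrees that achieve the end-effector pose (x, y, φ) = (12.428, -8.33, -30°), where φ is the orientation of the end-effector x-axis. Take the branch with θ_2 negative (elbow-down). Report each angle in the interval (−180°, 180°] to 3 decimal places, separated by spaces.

60.005 -120.005 30.000

wrist centre = target − a_3·(cos φ, sin φ) = (5.4998, -4.3300)
cos θ_2 = (48.9967−3²−8²)/(2·3·8) = -0.5001; θ_2 = -120.0046° (elbow-down)
β = atan2(-4.3300,5.4998) = -38.2134°; ψ = atan2(-6.9279,-1.0006) = -98.2181°
θ_1 = β − ψ = 60.0047°
θ_3 = φ − θ_1 − θ_2 = 29.9999° (wrapped to (-180°,180°])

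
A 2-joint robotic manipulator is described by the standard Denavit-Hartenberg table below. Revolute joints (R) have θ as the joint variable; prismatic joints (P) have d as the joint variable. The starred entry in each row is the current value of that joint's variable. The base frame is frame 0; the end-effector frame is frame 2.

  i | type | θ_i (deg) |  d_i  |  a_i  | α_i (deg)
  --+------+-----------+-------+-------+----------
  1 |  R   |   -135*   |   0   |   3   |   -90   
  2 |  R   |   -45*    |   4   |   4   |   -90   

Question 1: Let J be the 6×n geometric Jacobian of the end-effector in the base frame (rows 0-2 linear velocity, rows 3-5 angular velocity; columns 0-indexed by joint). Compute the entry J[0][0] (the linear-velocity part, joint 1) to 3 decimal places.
axis z_0 = ẑ; lever o_n−o_0 = (-1.2929,-6.9497,2.8284)
cross product → J_v[:, 0] = (6.9497,-1.2929,0.0000)
J_ω[:, 0] = z_0
entry J[0][0] = 6.9497

6.950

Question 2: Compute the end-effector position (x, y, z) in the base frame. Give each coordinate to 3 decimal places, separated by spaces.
-1.293 -6.950 2.828

after link 1: o_1 = (-2.1213, -2.1213, 0.0000)
after link 2: o_2 = (-1.2929, -6.9497, 2.8284)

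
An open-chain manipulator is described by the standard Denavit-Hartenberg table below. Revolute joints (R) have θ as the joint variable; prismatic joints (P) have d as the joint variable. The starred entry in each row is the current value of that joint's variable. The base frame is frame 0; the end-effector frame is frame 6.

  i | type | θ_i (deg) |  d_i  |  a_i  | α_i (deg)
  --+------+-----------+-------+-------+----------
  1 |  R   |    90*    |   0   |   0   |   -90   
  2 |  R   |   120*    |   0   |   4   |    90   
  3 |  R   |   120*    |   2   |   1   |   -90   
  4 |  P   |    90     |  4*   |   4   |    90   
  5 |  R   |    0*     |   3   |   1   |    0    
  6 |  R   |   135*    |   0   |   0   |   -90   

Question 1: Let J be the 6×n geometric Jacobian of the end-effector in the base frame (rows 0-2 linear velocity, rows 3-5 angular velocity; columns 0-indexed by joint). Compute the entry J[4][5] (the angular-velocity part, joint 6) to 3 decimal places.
axis z_5 = (-0.8660,0.2500,0.4330); lever o_n−o_5 = (0.0000,0.0000,0.0000)
cross product → J_v[:, 5] = (0.0000,0.0000,-0.0000)
J_ω[:, 5] = z_5
entry J[4][5] = 0.2500

0.250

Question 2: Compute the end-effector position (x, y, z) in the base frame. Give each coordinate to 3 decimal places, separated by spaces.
after link 1: o_1 = (0.0000, 0.0000, 0.0000)
after link 2: o_2 = (-0.0000, -2.0000, -3.4641)
after link 3: o_3 = (-0.8660, -0.0179, -4.0311)
after link 4: o_4 = (1.1340, -1.7500, 0.9689)
after link 5: o_5 = (-1.4641, -1.8660, 2.7679)
after link 6: o_6 = (-1.4641, -1.8660, 2.7679)

-1.464 -1.866 2.768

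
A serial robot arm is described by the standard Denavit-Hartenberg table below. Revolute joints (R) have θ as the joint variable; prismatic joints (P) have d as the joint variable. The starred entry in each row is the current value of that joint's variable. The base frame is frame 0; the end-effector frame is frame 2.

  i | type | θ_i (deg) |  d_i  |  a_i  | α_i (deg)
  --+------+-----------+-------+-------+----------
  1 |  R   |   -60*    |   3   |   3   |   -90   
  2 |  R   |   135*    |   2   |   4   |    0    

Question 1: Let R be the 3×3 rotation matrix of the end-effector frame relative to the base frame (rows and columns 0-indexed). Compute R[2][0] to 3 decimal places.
End-effector x-axis (col 0 of R) = (-0.3536,0.6124,-0.7071)
R[2][0] = -0.7071

-0.707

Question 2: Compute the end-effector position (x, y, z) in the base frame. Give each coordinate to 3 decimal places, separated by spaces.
after link 1: o_1 = (1.5000, -2.5981, 3.0000)
after link 2: o_2 = (1.8178, 0.8514, 0.1716)

1.818 0.851 0.172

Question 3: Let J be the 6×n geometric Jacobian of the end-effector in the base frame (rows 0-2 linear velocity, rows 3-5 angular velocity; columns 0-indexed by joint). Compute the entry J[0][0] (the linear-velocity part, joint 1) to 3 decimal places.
axis z_0 = ẑ; lever o_n−o_0 = (1.8178,0.8514,0.1716)
cross product → J_v[:, 0] = (-0.8514,1.8178,0.0000)
J_ω[:, 0] = z_0
entry J[0][0] = -0.8514

-0.851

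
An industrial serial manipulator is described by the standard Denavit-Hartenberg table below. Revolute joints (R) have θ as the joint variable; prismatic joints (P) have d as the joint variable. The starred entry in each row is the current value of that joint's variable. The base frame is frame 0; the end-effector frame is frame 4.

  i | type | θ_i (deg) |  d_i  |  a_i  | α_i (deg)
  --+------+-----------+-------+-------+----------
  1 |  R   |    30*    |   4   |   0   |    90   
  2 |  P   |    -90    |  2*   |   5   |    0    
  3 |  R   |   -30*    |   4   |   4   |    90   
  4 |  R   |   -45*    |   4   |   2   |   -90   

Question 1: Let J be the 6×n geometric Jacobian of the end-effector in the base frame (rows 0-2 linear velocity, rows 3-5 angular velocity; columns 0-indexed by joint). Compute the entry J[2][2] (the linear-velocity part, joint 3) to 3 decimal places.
-6.171

axis z_2 = (0.5000,-0.8660,0.0000); lever o_n−o_2 = (-4.0515,-5.3250,-2.6888)
cross product → J_v[:, 2] = (2.3286,1.3444,-6.1712)
J_ω[:, 2] = z_2
entry J[2][2] = -6.1712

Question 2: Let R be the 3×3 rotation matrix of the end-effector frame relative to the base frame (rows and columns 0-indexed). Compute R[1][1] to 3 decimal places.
0.433

End-effector y-axis (col 1 of R) = (0.7500,0.4330,-0.5000)
R[1][1] = 0.4330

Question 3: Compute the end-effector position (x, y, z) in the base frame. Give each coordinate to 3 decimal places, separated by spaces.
-3.052 -7.057 -3.689

after link 1: o_1 = (0.0000, 0.0000, 4.0000)
after link 2: o_2 = (1.0000, -1.7321, -1.0000)
after link 3: o_3 = (1.2679, -6.1962, -4.4641)
after link 4: o_4 = (-3.0515, -7.0570, -3.6888)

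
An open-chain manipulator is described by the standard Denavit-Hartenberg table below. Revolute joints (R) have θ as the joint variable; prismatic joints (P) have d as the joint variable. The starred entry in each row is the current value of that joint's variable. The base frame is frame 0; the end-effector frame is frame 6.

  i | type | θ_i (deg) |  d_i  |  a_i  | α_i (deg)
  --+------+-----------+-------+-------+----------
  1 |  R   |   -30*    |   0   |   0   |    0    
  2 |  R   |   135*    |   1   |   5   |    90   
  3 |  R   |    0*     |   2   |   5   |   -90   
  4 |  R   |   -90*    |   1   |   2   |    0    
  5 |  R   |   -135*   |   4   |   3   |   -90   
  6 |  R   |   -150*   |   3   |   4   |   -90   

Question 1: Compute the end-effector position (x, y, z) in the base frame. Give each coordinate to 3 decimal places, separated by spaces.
4.106 9.596 8.000

after link 1: o_1 = (0.0000, 0.0000, 0.0000)
after link 2: o_2 = (-1.2941, 4.8296, 1.0000)
after link 3: o_3 = (-0.6563, 10.1769, 1.0000)
after link 4: o_4 = (1.2755, 10.6945, 2.0000)
after link 5: o_5 = (-0.2245, 8.0965, 6.0000)
after link 6: o_6 = (4.1056, 9.5965, 8.0000)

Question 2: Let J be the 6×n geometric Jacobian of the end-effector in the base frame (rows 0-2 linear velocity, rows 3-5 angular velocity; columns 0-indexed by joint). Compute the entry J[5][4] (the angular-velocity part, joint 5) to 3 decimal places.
axis z_4 = (-0.0000,0.0000,1.0000); lever o_n−o_4 = (2.8301,-1.0981,6.0000)
cross product → J_v[:, 4] = (1.0981,2.8301,0.0000)
J_ω[:, 4] = z_4
entry J[5][4] = 1.0000

1.000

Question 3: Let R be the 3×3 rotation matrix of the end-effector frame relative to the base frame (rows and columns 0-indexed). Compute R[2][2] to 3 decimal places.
End-effector z-axis (col 2 of R) = (-0.2500,-0.4330,0.8660)
R[2][2] = 0.8660

0.866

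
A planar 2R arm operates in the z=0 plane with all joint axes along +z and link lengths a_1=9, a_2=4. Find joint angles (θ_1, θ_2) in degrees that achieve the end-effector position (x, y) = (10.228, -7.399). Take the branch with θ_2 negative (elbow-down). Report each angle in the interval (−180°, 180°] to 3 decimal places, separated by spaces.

cos θ_2 = (159.3572−9²−4²)/(2·9·4) = 0.8661; θ_2 = -29.9947° (elbow-down)
β = atan2(-7.3990,10.2280) = -35.8822°; ψ = atan2(-1.9997,12.4643) = -9.1144°
θ_1 = β − ψ = -26.7678°

-26.768 -29.995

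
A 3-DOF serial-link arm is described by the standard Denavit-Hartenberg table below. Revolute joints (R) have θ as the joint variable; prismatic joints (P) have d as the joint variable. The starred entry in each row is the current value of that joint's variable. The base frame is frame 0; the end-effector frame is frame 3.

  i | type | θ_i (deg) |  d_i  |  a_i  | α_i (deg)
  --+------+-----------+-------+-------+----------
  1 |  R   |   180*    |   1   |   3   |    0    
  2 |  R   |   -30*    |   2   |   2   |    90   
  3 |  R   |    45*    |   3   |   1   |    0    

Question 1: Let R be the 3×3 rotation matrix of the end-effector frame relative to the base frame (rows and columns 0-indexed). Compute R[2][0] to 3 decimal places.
0.707

End-effector x-axis (col 0 of R) = (-0.6124,0.3536,0.7071)
R[2][0] = 0.7071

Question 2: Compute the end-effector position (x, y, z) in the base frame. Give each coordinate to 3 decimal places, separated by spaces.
after link 1: o_1 = (-3.0000, 0.0000, 1.0000)
after link 2: o_2 = (-4.7321, 1.0000, 3.0000)
after link 3: o_3 = (-3.8444, 3.9516, 3.7071)

-3.844 3.952 3.707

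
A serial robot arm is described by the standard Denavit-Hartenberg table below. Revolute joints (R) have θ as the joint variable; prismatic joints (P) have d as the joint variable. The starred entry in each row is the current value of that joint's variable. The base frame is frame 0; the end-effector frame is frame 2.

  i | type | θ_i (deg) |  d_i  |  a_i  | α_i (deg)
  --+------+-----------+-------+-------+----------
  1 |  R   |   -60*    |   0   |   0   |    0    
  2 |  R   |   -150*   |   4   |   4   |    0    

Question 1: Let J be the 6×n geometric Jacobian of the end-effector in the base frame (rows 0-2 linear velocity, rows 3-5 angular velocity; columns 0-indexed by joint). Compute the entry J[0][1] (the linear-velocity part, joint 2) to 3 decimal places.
axis z_1 = (0.0000,0.0000,1.0000); lever o_n−o_1 = (-3.4641,2.0000,4.0000)
cross product → J_v[:, 1] = (-2.0000,-3.4641,0.0000)
J_ω[:, 1] = z_1
entry J[0][1] = -2.0000

-2.000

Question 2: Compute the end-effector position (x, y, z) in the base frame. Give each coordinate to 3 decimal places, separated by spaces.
after link 1: o_1 = (0.0000, 0.0000, 0.0000)
after link 2: o_2 = (-3.4641, 2.0000, 4.0000)

-3.464 2.000 4.000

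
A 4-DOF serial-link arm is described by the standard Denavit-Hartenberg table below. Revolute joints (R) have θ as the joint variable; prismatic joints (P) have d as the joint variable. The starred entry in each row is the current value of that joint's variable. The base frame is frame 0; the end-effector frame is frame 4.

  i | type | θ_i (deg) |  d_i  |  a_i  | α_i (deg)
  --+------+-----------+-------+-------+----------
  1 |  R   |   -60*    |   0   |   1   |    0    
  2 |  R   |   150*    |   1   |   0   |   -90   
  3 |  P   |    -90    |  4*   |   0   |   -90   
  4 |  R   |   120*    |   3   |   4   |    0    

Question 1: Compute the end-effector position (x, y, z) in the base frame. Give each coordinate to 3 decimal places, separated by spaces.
after link 1: o_1 = (0.5000, -0.8660, 0.0000)
after link 2: o_2 = (0.5000, -0.8660, 1.0000)
after link 3: o_3 = (-3.5000, -0.8660, 1.0000)
after link 4: o_4 = (-0.0359, 2.1340, -1.0000)

-0.036 2.134 -1.000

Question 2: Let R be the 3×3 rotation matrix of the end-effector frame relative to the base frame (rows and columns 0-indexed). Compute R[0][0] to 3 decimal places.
End-effector x-axis (col 0 of R) = (0.8660,0.0000,-0.5000)
R[0][0] = 0.8660

0.866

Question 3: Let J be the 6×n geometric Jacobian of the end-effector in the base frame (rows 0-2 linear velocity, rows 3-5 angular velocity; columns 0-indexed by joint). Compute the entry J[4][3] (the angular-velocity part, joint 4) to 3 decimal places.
1.000

axis z_3 = (-0.0000,1.0000,-0.0000); lever o_n−o_3 = (3.4641,3.0000,-2.0000)
cross product → J_v[:, 3] = (-2.0000,-0.0000,-3.4641)
J_ω[:, 3] = z_3
entry J[4][3] = 1.0000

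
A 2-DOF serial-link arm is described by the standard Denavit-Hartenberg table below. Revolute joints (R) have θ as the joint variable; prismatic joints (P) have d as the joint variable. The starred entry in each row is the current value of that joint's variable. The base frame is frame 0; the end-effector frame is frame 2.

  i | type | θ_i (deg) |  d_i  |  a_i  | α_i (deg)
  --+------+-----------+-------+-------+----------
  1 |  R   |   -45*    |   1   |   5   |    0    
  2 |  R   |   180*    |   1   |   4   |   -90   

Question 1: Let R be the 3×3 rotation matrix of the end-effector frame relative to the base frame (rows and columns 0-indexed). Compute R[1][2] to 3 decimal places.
End-effector z-axis (col 2 of R) = (-0.7071,-0.7071,0.0000)
R[1][2] = -0.7071

-0.707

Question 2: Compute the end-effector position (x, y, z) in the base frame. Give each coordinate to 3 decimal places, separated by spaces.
0.707 -0.707 2.000

after link 1: o_1 = (3.5355, -3.5355, 1.0000)
after link 2: o_2 = (0.7071, -0.7071, 2.0000)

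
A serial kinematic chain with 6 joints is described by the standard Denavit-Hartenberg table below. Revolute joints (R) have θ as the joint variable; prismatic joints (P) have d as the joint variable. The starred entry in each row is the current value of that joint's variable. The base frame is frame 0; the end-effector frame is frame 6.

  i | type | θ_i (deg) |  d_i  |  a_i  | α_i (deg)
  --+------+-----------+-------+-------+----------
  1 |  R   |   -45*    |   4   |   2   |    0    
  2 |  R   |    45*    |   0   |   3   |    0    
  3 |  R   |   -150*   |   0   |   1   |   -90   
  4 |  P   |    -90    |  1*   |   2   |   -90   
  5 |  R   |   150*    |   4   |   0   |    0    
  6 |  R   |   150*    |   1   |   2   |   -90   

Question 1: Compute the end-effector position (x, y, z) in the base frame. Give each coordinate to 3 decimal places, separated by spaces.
after link 1: o_1 = (1.4142, -1.4142, 4.0000)
after link 2: o_2 = (4.4142, -1.4142, 4.0000)
after link 3: o_3 = (3.5482, -1.9142, 4.0000)
after link 4: o_4 = (4.0482, -2.7802, 6.0000)
after link 5: o_5 = (0.5841, -4.7802, 6.0000)
after link 6: o_6 = (0.5841, -6.7802, 7.0000)

0.584 -6.780 7.000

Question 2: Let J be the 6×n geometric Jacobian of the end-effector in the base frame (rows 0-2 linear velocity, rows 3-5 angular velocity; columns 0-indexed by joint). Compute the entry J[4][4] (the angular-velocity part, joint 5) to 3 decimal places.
-0.500

axis z_4 = (-0.8660,-0.5000,-0.0000); lever o_n−o_4 = (-3.4641,-4.0000,1.0000)
cross product → J_v[:, 4] = (-0.5000,0.8660,1.7321)
J_ω[:, 4] = z_4
entry J[4][4] = -0.5000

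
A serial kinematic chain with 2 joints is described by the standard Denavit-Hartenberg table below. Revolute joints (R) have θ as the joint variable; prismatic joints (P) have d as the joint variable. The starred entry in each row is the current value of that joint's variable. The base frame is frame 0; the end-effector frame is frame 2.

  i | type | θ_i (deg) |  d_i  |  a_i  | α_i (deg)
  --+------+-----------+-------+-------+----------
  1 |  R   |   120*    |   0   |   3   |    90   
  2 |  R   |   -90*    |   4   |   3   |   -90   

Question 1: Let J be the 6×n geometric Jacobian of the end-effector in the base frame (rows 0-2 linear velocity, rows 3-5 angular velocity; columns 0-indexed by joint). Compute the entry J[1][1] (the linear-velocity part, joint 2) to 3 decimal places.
2.598

axis z_1 = (0.8660,0.5000,0.0000); lever o_n−o_1 = (3.4641,2.0000,-3.0000)
cross product → J_v[:, 1] = (-1.5000,2.5981,0.0000)
J_ω[:, 1] = z_1
entry J[1][1] = 2.5981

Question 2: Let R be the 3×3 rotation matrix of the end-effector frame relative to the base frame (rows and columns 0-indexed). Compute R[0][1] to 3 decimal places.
-0.866

End-effector y-axis (col 1 of R) = (-0.8660,-0.5000,-0.0000)
R[0][1] = -0.8660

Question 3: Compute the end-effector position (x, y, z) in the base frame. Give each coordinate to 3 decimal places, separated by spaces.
after link 1: o_1 = (-1.5000, 2.5981, 0.0000)
after link 2: o_2 = (1.9641, 4.5981, -3.0000)

1.964 4.598 -3.000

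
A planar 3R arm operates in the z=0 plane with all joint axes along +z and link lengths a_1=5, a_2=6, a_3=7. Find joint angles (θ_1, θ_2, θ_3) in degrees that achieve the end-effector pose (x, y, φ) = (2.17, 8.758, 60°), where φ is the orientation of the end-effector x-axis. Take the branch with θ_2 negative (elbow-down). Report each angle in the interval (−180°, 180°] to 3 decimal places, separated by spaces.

wrist centre = target − a_3·(cos φ, sin φ) = (-1.3300, 2.6958)
cos θ_2 = (9.0364−5²−6²)/(2·5·6) = -0.8661; θ_2 = -150.0040° (elbow-down)
β = atan2(2.6958,-1.3300) = 116.2597°; ψ = atan2(-2.9996,-0.1964) = -93.7454°
θ_1 = β − ψ = 210.0051°
θ_3 = φ − θ_1 − θ_2 = -0.0011° (wrapped to (-180°,180°])

-149.995 -150.004 -0.001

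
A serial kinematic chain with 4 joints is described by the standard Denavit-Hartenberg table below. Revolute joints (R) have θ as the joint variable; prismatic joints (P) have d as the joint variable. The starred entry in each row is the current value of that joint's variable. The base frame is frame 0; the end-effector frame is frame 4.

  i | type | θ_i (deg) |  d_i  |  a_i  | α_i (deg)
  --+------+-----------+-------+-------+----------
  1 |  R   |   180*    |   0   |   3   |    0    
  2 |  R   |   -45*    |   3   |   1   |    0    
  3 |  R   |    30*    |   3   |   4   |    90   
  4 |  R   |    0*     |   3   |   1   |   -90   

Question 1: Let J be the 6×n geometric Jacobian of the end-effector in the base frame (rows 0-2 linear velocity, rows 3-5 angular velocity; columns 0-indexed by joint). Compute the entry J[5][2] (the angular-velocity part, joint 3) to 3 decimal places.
1.000

axis z_2 = (0.0000,0.0000,1.0000); lever o_n−o_2 = (-4.0532,4.1919,3.0000)
cross product → J_v[:, 2] = (-4.1919,-4.0532,0.0000)
J_ω[:, 2] = z_2
entry J[5][2] = 1.0000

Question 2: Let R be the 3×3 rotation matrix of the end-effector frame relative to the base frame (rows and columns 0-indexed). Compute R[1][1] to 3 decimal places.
End-effector y-axis (col 1 of R) = (-0.2588,-0.9659,0.0000)
R[1][1] = -0.9659

-0.966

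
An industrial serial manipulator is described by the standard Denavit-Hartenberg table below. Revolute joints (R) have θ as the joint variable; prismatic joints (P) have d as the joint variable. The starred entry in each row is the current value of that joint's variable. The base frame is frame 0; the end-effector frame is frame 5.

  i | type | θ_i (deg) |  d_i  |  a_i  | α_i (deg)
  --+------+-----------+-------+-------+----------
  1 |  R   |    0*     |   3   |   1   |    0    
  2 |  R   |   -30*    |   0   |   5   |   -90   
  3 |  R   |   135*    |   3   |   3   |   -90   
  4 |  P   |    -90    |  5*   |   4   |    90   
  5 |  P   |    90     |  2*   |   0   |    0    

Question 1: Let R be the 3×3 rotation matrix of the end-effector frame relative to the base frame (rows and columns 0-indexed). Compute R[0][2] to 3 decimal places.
End-effector z-axis (col 2 of R) = (0.6124,-0.3536,0.7071)
R[0][2] = 0.6124

0.612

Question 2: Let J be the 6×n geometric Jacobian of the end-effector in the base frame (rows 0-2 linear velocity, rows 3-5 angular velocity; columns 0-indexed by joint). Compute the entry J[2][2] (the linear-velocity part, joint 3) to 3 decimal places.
axis z_2 = (0.5000,0.8660,0.0000); lever o_n−o_2 = (-0.1742,8.1835,2.8284)
cross product → J_v[:, 2] = (2.4495,-1.4142,4.2426)
J_ω[:, 2] = z_2
entry J[2][2] = 4.2426

4.243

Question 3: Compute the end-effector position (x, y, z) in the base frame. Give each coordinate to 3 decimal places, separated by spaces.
after link 1: o_1 = (1.0000, 0.0000, 3.0000)
after link 2: o_2 = (5.3301, -2.5000, 3.0000)
after link 3: o_3 = (4.9930, 1.1587, 0.8787)
after link 4: o_4 = (3.9311, 6.3906, 4.4142)
after link 5: o_5 = (5.1559, 5.6835, 5.8284)

5.156 5.683 5.828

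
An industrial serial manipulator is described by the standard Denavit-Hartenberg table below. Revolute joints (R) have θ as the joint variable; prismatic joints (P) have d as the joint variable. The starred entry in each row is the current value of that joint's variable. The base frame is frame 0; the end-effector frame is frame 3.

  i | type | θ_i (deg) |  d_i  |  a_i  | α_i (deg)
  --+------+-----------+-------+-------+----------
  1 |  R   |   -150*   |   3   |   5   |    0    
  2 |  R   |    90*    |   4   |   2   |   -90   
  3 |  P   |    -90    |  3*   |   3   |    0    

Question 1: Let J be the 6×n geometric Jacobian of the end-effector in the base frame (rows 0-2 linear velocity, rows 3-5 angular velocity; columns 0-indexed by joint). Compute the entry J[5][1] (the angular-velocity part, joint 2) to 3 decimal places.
axis z_1 = (0.0000,0.0000,1.0000); lever o_n−o_1 = (3.5981,-0.2321,7.0000)
cross product → J_v[:, 1] = (0.2321,3.5981,-0.0000)
J_ω[:, 1] = z_1
entry J[5][1] = 1.0000

1.000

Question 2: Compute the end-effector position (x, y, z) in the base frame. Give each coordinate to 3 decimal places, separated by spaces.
after link 1: o_1 = (-4.3301, -2.5000, 3.0000)
after link 2: o_2 = (-3.3301, -4.2321, 7.0000)
after link 3: o_3 = (-0.7321, -2.7321, 10.0000)

-0.732 -2.732 10.000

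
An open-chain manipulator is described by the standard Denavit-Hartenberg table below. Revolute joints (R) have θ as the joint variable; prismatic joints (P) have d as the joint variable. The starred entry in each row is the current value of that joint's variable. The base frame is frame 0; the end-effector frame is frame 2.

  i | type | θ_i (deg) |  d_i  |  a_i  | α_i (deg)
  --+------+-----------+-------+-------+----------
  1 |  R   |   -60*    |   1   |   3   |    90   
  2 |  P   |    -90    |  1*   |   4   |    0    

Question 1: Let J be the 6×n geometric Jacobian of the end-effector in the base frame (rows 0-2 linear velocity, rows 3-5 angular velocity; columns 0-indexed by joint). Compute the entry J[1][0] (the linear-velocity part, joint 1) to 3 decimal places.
axis z_0 = ẑ; lever o_n−o_0 = (0.6340,-3.0981,-3.0000)
cross product → J_v[:, 0] = (3.0981,0.6340,-0.0000)
J_ω[:, 0] = z_0
entry J[1][0] = 0.6340

0.634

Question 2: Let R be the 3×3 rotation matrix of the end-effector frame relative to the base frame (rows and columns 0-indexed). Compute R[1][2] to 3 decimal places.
-0.500

End-effector z-axis (col 2 of R) = (-0.8660,-0.5000,0.0000)
R[1][2] = -0.5000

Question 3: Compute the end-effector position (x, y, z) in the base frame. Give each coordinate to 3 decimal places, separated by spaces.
after link 1: o_1 = (1.5000, -2.5981, 1.0000)
after link 2: o_2 = (0.6340, -3.0981, -3.0000)

0.634 -3.098 -3.000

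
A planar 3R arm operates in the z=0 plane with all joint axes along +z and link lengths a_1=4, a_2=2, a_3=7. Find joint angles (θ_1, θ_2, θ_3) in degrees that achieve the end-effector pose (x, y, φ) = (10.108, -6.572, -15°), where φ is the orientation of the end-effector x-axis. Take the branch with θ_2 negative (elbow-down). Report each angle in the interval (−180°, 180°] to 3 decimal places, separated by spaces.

-45.003 -29.979 59.982

wrist centre = target − a_3·(cos φ, sin φ) = (3.3465, -4.7603)
cos θ_2 = (33.8593−4²−2²)/(2·4·2) = 0.8662; θ_2 = -29.9791° (elbow-down)
β = atan2(-4.7603,3.3465) = -54.8924°; ψ = atan2(-0.9994,5.7324) = -9.8893°
θ_1 = β − ψ = -45.0030°
θ_3 = φ − θ_1 − θ_2 = 59.9821° (wrapped to (-180°,180°])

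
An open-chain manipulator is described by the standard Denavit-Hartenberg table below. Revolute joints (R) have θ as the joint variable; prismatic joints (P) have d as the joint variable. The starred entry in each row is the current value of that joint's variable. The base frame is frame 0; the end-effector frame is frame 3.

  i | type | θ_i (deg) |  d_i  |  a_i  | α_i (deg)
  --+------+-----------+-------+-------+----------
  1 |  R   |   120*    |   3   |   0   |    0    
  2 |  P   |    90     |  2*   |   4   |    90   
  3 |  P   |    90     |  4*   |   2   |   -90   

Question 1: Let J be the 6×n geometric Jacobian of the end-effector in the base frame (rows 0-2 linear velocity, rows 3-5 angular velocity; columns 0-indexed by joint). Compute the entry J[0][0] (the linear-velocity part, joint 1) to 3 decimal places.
-1.464

axis z_0 = ẑ; lever o_n−o_0 = (-5.4641,1.4641,7.0000)
cross product → J_v[:, 0] = (-1.4641,-5.4641,0.0000)
J_ω[:, 0] = z_0
entry J[0][0] = -1.4641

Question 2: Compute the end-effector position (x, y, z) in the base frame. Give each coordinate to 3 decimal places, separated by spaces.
-5.464 1.464 7.000

after link 1: o_1 = (0.0000, 0.0000, 3.0000)
after link 2: o_2 = (-3.4641, -2.0000, 5.0000)
after link 3: o_3 = (-5.4641, 1.4641, 7.0000)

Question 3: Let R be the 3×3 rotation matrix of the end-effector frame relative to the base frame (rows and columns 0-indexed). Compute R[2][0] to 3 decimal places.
1.000

End-effector x-axis (col 0 of R) = (-0.0000,-0.0000,1.0000)
R[2][0] = 1.0000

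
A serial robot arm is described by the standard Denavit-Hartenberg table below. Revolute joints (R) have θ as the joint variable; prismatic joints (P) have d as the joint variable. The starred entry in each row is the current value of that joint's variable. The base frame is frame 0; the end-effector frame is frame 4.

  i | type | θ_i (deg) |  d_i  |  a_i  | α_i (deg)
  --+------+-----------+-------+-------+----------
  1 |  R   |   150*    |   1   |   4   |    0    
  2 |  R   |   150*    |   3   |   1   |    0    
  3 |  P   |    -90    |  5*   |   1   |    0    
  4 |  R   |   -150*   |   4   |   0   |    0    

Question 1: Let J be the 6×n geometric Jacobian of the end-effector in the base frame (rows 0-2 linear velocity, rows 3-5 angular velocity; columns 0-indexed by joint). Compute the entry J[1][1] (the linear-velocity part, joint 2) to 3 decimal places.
axis z_1 = (0.0000,0.0000,1.0000); lever o_n−o_1 = (-0.3660,-1.3660,12.0000)
cross product → J_v[:, 1] = (1.3660,-0.3660,0.0000)
J_ω[:, 1] = z_1
entry J[1][1] = -0.3660

-0.366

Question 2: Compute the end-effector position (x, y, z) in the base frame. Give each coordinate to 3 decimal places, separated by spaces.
-3.830 0.634 13.000

after link 1: o_1 = (-3.4641, 2.0000, 1.0000)
after link 2: o_2 = (-2.9641, 1.1340, 4.0000)
after link 3: o_3 = (-3.8301, 0.6340, 9.0000)
after link 4: o_4 = (-3.8301, 0.6340, 13.0000)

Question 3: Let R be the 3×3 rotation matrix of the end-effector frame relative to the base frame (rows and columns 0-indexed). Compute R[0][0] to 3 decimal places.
End-effector x-axis (col 0 of R) = (0.5000,0.8660,0.0000)
R[0][0] = 0.5000

0.500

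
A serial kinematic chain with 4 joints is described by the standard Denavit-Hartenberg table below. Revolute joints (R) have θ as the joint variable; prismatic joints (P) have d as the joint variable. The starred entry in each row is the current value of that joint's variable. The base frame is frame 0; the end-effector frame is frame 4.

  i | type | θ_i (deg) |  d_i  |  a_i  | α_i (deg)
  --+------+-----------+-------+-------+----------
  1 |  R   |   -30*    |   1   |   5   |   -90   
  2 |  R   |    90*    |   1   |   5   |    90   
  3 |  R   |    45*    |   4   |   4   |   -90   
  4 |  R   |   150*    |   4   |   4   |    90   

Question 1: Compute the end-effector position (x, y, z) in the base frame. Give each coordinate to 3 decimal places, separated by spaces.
8.166 0.144 -1.551

after link 1: o_1 = (4.3301, -2.5000, 1.0000)
after link 2: o_2 = (4.8301, -1.6340, -4.0000)
after link 3: o_3 = (9.7084, -1.1845, -6.8284)
after link 4: o_4 = (8.1659, 0.1437, -1.5505)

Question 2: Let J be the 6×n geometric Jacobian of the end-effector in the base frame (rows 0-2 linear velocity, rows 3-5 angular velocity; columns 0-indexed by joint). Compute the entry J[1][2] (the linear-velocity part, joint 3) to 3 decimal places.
axis z_2 = (0.8660,-0.5000,0.0000); lever o_n−o_2 = (3.3357,1.7777,2.4495)
cross product → J_v[:, 2] = (-1.2247,-2.1213,3.2074)
J_ω[:, 2] = z_2
entry J[1][2] = -2.1213

-2.121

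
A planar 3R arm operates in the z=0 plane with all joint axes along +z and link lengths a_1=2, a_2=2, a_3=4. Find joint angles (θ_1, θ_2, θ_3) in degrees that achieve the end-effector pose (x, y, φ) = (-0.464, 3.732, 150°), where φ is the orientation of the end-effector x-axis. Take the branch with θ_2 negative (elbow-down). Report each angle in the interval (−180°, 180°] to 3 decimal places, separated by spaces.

59.997 -59.996 150.000

wrist centre = target − a_3·(cos φ, sin φ) = (3.0001, 1.7320)
cos θ_2 = (12.0004−2²−2²)/(2·2·2) = 0.5001; θ_2 = -59.9964° (elbow-down)
β = atan2(1.7320,3.0001) = 29.9984°; ψ = atan2(-1.7320,3.0001) = -29.9982°
θ_1 = β − ψ = 59.9966°
θ_3 = φ − θ_1 − θ_2 = 149.9998° (wrapped to (-180°,180°])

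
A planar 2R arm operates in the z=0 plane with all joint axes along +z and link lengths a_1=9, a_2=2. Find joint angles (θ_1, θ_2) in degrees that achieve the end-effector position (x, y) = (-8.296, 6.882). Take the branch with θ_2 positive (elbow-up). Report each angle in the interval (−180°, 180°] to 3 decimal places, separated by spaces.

cos θ_2 = (116.1855−9²−2²)/(2·9·2) = 0.8663; θ_2 = 29.9725° (elbow-up)
β = atan2(6.8820,-8.2960) = 140.3224°; ψ = atan2(0.9992,10.7325) = 5.3188°
θ_1 = β − ψ = 135.0036°

135.004 29.973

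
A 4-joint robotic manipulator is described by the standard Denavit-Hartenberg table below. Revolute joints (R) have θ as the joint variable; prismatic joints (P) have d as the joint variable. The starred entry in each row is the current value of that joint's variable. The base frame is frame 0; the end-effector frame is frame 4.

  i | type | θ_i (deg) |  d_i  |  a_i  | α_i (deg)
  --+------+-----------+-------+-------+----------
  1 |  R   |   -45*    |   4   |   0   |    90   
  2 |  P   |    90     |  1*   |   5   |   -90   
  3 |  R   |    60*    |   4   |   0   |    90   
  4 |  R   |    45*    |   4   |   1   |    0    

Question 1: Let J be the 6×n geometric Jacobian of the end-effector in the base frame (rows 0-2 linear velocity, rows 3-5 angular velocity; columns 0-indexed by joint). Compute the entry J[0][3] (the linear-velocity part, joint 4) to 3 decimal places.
-0.933

axis z_3 = (-0.3536,-0.3536,0.8660); lever o_n−o_3 = (-1.4812,-0.4812,3.8177)
cross product → J_v[:, 3] = (-0.9330,0.0670,-0.3536)
J_ω[:, 3] = z_3
entry J[0][3] = -0.9330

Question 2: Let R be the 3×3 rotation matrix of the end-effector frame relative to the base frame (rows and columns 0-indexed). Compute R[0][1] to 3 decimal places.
-0.933

End-effector y-axis (col 1 of R) = (-0.9330,0.0670,-0.3536)
R[0][1] = -0.9330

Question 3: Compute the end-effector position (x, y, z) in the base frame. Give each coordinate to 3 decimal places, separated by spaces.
-5.017 1.640 12.818

after link 1: o_1 = (0.0000, 0.0000, 4.0000)
after link 2: o_2 = (-0.7071, -0.7071, 9.0000)
after link 3: o_3 = (-3.5355, 2.1213, 9.0000)
after link 4: o_4 = (-5.0167, 1.6401, 12.8177)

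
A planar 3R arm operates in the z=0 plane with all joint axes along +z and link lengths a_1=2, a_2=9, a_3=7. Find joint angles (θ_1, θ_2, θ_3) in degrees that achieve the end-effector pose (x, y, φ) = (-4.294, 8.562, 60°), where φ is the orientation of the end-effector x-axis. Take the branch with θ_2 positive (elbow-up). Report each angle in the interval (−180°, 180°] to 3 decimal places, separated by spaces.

54.425 120.008 -114.433

wrist centre = target − a_3·(cos φ, sin φ) = (-7.7940, 2.4998)
cos θ_2 = (66.9955−2²−9²)/(2·2·9) = -0.5001; θ_2 = 120.0082° (elbow-up)
β = atan2(2.4998,-7.7940) = 162.2170°; ψ = atan2(7.7936,-2.5011) = 107.7924°
θ_1 = β − ψ = 54.4246°
θ_3 = φ − θ_1 − θ_2 = -114.4328° (wrapped to (-180°,180°])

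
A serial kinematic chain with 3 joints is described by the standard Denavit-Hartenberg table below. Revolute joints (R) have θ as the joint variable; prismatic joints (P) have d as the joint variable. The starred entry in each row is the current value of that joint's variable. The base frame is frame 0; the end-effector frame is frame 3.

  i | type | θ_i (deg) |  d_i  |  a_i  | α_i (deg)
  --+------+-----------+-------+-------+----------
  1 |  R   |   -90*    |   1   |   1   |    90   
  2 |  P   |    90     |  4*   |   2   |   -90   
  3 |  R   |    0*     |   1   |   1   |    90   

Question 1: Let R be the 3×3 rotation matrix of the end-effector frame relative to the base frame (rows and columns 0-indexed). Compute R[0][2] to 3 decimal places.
-1.000

End-effector z-axis (col 2 of R) = (-1.0000,-0.0000,0.0000)
R[0][2] = -1.0000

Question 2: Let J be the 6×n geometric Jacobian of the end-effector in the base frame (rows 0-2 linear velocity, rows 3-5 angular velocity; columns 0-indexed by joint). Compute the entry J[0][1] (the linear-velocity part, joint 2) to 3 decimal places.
-1.000

prismatic axis z_1 = (-1.0000,-0.0000,0.0000)
J_v[:, 1] = z_1; J_ω[:, 1] = (0,0,0)
entry J[0][1] = -1.0000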